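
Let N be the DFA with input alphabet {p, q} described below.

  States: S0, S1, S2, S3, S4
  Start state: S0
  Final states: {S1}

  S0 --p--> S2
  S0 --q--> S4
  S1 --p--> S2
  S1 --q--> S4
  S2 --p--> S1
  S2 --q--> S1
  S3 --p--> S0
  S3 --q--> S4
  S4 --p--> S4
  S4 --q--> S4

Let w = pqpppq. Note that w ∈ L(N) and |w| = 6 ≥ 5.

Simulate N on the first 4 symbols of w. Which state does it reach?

Run of N on the first 4 characters of w = p q p p:
  step 0: S0  (start)
  step 1: S2  (read p: S0→S2)
  step 2: S1  (read q: S2→S1)
  step 3: S2  (read p: S1→S2)
  step 4: S1  (read p: S2→S1)

After reading 4 characters, N is in state S1.

S1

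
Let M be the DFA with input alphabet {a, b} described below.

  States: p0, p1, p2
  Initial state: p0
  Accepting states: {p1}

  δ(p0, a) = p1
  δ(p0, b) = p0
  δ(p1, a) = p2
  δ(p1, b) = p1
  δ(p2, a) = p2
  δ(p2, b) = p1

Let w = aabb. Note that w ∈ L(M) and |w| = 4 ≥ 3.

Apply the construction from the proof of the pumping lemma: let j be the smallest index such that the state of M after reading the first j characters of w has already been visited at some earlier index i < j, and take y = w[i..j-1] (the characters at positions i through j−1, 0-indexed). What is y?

ab

State sequence: p0 -a-> p1 -a-> p2 -b-> p1 -b-> p1
First repeat at step 3: p1 was already visited.

So i = 1, j = 3, giving x = w[0:1] = a, y = w[1:3] = ab, z = w[3:4] = b.
Check: |xy| = 3 ≤ 3 and |y| = 2 ≥ 1. Reading y takes M from p1 back to p1, so every xyⁱz is accepted.
The DFA has 3 states, so the proof of the pumping lemma guarantees a repeated state among the first 3+1 visited; the segment between the two visits is the pumpable y.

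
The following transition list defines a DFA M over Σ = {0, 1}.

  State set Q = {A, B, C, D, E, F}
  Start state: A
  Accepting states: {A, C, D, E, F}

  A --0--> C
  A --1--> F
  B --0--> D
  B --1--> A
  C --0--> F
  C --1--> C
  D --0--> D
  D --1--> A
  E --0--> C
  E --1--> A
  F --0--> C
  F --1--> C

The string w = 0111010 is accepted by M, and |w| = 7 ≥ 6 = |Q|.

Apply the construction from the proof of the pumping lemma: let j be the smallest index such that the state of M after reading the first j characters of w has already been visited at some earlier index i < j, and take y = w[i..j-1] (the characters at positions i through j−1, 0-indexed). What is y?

1

State sequence: A -0-> C -1-> C -1-> C -1-> C -0-> F -1-> C -0-> F
First repeat at step 2: C was already visited.

So i = 1, j = 2, giving x = w[0:1] = 0, y = w[1:2] = 1, z = w[2:7] = 11010.
Check: |xy| = 2 ≤ 6 and |y| = 1 ≥ 1. Reading y takes M from C back to C, so every xyⁱz is accepted.
The DFA has 6 states, so the proof of the pumping lemma guarantees a repeated state among the first 6+1 visited; the segment between the two visits is the pumpable y.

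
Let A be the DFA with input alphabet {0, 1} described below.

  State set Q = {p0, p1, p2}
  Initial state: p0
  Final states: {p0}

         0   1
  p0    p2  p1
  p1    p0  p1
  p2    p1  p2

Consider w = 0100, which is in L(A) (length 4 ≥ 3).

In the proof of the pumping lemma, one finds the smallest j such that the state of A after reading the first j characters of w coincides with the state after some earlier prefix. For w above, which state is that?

p2

Run of A on w = 0 1 0 0:
  step 0: p0  (start)
  step 1: p2  (read 0: p0→p2)
  step 2: p2  (read 1: p2→p2)   ← first repeat (p2 seen earlier)
  step 3: p1  (read 0: p2→p1)
  step 4: p0  (read 0: p1→p0)

The earliest repeat is at step j = 2: A is in p2, which it already visited at step i = 1.
The DFA has 3 states, so the proof of the pumping lemma guarantees a repeated state among the first 3+1 visited; the segment between the two visits is the pumpable y.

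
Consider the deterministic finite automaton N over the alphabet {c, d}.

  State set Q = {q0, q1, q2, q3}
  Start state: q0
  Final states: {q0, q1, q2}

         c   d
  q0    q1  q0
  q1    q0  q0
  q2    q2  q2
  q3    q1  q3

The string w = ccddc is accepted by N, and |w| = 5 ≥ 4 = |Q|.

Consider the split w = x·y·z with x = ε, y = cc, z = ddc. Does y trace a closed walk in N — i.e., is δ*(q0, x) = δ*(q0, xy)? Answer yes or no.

yes

State sequence: q0 -c-> q1 -c-> q0

After x (step 0): q0. After xy (step 2): q0.
They match, so y = cc drives N around a cycle from q0 back to itself; pumping y any number of times keeps N in q0 before reading z, and xyⁱz ∈ L(N) for every i ≥ 0.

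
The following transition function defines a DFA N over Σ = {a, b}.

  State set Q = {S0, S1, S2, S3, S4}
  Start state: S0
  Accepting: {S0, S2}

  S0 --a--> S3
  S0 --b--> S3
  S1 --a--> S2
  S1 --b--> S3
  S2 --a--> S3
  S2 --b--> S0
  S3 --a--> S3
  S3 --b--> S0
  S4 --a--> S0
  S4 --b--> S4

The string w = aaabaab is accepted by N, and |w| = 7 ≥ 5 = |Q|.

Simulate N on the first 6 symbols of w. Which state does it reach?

S3

State sequence: S0 -a-> S3 -a-> S3 -a-> S3 -b-> S0 -a-> S3 -a-> S3

After reading 6 characters, N is in state S3.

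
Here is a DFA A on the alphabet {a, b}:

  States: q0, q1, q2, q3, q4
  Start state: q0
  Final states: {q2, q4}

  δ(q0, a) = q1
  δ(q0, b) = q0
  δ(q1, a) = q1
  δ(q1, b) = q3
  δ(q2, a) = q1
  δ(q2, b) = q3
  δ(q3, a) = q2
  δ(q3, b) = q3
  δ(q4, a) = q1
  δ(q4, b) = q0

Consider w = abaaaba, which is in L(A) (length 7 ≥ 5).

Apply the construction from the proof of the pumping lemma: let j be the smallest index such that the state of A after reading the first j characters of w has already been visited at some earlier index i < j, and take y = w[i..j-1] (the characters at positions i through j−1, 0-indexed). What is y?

Run of A on w = a b a a a b a:
  step 0: q0  (start)
  step 1: q1  (read a: q0→q1)
  step 2: q3  (read b: q1→q3)
  step 3: q2  (read a: q3→q2)
  step 4: q1  (read a: q2→q1)   ← first repeat (q1 seen earlier)
  step 5: q1  (read a: q1→q1)
  step 6: q3  (read b: q1→q3)
  step 7: q2  (read a: q3→q2)

So i = 1, j = 4, giving x = w[0:1] = a, y = w[1:4] = baa, z = w[4:7] = aba.
Check: |xy| = 4 ≤ 5 and |y| = 3 ≥ 1. Reading y takes A from q1 back to q1, so every xyⁱz is accepted.
The DFA has 5 states, so the proof of the pumping lemma guarantees a repeated state among the first 5+1 visited; the segment between the two visits is the pumpable y.

baa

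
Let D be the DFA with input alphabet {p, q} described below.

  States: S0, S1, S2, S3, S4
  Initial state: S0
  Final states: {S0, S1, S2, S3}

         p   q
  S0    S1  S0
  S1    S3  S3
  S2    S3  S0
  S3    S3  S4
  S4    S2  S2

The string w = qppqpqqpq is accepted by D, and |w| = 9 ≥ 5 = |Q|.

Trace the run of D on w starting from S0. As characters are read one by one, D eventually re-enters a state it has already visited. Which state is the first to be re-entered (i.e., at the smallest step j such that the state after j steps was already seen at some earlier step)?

S0

State sequence: S0 -q-> S0 -p-> S1 -p-> S3 -q-> S4 -p-> S2 -q-> S0 -q-> S0 -p-> S1 -q-> S3
First repeat at step 1: S0 was already visited.

The earliest repeat is at step j = 1: D is in S0, which it already visited at step i = 0.
With |Q| = 5, pigeonhole forces a state repeat no later than step 5; the substring read between the first and second visits to that state can be pumped.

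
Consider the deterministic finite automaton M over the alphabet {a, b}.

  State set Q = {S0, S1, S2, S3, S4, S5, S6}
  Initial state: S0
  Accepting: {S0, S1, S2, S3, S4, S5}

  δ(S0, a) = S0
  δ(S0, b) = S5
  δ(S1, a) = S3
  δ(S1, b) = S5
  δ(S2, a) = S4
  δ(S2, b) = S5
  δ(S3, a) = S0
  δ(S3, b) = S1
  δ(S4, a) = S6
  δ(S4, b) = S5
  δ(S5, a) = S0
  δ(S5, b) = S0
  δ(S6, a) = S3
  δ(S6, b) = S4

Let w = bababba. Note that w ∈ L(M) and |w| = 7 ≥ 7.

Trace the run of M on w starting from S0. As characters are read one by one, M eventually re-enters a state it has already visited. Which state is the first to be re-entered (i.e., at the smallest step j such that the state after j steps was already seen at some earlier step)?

Run of M on w = b a b a b b a:
  step 0: S0  (start)
  step 1: S5  (read b: S0→S5)
  step 2: S0  (read a: S5→S0)   ← first repeat (S0 seen earlier)
  step 3: S5  (read b: S0→S5)
  step 4: S0  (read a: S5→S0)
  step 5: S5  (read b: S0→S5)
  step 6: S0  (read b: S5→S0)
  step 7: S0  (read a: S0→S0)

The earliest repeat is at step j = 2: M is in S0, which it already visited at step i = 0.

S0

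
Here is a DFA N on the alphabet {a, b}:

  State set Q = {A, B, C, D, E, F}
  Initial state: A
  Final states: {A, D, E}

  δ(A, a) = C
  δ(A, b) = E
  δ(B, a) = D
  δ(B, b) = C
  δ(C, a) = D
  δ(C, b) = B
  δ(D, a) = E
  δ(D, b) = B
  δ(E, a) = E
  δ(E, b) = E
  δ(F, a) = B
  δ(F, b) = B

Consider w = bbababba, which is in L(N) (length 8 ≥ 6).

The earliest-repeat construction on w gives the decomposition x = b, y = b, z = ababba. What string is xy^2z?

bbbababba

xy^2z = b·b·b·ababba = bbbababba.
Reading y = b takes N from E back to E, so after x·y·y the machine is still in E, and z then leads to the accepting state E. Hence bbbababba ∈ L(N).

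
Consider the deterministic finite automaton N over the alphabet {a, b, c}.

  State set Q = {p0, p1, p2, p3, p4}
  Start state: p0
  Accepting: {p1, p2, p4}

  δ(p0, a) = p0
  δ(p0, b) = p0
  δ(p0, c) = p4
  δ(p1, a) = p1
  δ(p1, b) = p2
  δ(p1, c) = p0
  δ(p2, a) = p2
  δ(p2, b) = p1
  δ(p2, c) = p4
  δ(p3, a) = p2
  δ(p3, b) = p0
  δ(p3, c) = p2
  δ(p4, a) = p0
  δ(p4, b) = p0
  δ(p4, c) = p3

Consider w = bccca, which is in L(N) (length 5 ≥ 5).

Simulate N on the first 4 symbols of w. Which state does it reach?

p2

Run of N on the first 4 characters of w = b c c c:
  step 0: p0  (start)
  step 1: p0  (read b: p0→p0)
  step 2: p4  (read c: p0→p4)
  step 3: p3  (read c: p4→p3)
  step 4: p2  (read c: p3→p2)

After reading 4 characters, N is in state p2.
(This kind of state-tracing is the core of the pumping-lemma construction: with 5 states, pigeonhole forces a repeat within the first 5 steps.)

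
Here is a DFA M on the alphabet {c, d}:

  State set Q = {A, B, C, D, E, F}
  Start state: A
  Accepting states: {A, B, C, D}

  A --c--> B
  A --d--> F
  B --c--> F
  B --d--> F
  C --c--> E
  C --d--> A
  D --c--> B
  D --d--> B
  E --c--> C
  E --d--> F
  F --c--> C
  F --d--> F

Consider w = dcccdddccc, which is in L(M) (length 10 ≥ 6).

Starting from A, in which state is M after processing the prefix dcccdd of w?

F

Run of M on the first 6 characters of w = d c c c d d:
  step 0: A  (start)
  step 1: F  (read d: A→F)
  step 2: C  (read c: F→C)
  step 3: E  (read c: C→E)
  step 4: C  (read c: E→C)
  step 5: A  (read d: C→A)
  step 6: F  (read d: A→F)

After reading 6 characters, M is in state F.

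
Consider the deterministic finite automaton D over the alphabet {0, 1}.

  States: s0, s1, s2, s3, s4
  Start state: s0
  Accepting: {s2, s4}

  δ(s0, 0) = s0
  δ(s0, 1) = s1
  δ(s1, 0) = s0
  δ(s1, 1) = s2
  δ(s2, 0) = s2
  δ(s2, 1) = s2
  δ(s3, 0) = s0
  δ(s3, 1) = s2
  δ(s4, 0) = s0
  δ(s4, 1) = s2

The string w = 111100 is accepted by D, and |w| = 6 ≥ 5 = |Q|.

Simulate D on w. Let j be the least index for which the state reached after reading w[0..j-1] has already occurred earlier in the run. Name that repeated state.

Run of D on w = 1 1 1 1 0 0:
  step 0: s0  (start)
  step 1: s1  (read 1: s0→s1)
  step 2: s2  (read 1: s1→s2)
  step 3: s2  (read 1: s2→s2)   ← first repeat (s2 seen earlier)
  step 4: s2  (read 1: s2→s2)
  step 5: s2  (read 0: s2→s2)
  step 6: s2  (read 0: s2→s2)

The earliest repeat is at step j = 3: D is in s2, which it already visited at step i = 2.

s2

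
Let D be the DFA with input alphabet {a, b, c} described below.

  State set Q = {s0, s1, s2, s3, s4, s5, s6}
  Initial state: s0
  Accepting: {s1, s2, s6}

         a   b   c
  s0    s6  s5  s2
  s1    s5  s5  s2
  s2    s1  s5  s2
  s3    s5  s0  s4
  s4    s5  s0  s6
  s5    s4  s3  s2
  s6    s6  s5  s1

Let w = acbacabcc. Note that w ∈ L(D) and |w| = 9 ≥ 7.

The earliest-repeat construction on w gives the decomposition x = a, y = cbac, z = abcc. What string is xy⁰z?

xy⁰z = xz = a·abcc = aabcc.
Reading y = cbac takes D from s6 back to s6, so after x the machine is still in s6, and z then leads to the accepting state s2. Hence aabcc ∈ L(D).

aabcc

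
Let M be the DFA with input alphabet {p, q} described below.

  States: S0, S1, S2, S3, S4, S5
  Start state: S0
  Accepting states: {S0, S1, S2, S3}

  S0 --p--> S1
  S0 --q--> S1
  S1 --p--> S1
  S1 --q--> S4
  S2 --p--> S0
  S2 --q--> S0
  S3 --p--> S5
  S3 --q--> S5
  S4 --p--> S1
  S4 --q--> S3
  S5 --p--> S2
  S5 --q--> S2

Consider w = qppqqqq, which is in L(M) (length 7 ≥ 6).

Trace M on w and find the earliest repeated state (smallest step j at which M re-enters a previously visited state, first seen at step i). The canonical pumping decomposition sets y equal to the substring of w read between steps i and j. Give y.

State sequence: S0 -q-> S1 -p-> S1 -p-> S1 -q-> S4 -q-> S3 -q-> S5 -q-> S2
First repeat at step 2: S1 was already visited.

So i = 1, j = 2, giving x = w[0:1] = q, y = w[1:2] = p, z = w[2:7] = pqqqq.
Check: |xy| = 2 ≤ 6 and |y| = 1 ≥ 1. Reading y takes M from S1 back to S1, so every xyⁱz is accepted.
Since M has 6 states, any run of length ≥ 6 visits 6+1 states, so by pigeonhole some state repeats within the first 6 steps — that repeat gives the pumpable loop.

p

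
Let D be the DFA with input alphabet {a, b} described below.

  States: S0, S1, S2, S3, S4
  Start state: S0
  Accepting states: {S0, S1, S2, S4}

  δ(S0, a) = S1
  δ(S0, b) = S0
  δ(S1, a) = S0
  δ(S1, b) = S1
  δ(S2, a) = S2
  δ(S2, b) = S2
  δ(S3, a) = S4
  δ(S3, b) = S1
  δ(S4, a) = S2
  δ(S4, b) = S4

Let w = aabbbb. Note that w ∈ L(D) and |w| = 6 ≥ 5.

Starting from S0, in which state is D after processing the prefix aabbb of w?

State sequence: S0 -a-> S1 -a-> S0 -b-> S0 -b-> S0 -b-> S0

After reading 5 characters, D is in state S0.

S0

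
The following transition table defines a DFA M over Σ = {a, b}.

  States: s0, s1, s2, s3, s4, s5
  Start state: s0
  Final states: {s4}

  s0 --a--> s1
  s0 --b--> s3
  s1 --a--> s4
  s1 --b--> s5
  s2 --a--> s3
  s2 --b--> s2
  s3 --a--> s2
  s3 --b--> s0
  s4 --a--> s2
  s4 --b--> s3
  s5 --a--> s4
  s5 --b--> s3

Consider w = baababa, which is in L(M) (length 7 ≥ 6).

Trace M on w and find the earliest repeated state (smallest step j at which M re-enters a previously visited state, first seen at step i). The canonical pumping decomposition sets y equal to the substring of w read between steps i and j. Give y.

aa

Run of M on w = b a a b a b a:
  step 0: s0  (start)
  step 1: s3  (read b: s0→s3)
  step 2: s2  (read a: s3→s2)
  step 3: s3  (read a: s2→s3)   ← first repeat (s3 seen earlier)
  step 4: s0  (read b: s3→s0)
  step 5: s1  (read a: s0→s1)
  step 6: s5  (read b: s1→s5)
  step 7: s4  (read a: s5→s4)

So i = 1, j = 3, giving x = w[0:1] = b, y = w[1:3] = aa, z = w[3:7] = baba.
Check: |xy| = 3 ≤ 6 and |y| = 2 ≥ 1. Reading y takes M from s3 back to s3, so every xyⁱz is accepted.
Pumping length from the standard proof: p = 6 (the number of states). The repeated state found above gives |xy| = j ≤ 6 and |y| = j − i ≥ 1.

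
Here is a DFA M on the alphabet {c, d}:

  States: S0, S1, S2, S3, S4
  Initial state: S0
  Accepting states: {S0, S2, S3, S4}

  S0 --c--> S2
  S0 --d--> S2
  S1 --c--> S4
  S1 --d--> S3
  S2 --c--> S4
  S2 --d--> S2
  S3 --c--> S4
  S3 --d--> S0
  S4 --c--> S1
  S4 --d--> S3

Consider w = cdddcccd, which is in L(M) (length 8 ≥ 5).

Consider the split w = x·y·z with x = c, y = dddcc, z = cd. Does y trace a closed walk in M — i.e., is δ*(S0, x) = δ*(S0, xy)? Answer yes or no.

no

Run of M on the first 6 characters of w = c d d d c c:
  step 0: S0  (start)
  step 1: S2  (read c: S0→S2)
  step 2: S2  (read d: S2→S2)
  step 3: S2  (read d: S2→S2)
  step 4: S2  (read d: S2→S2)
  step 5: S4  (read c: S2→S4)
  step 6: S1  (read c: S4→S1)

After x (step 1): S2. After xy (step 6): S1.
They differ (S2 ≠ S1), so y is not a cycle from the state after x; this split is not the one the pumping-lemma construction produces, and pumping y need not keep the string in L(M).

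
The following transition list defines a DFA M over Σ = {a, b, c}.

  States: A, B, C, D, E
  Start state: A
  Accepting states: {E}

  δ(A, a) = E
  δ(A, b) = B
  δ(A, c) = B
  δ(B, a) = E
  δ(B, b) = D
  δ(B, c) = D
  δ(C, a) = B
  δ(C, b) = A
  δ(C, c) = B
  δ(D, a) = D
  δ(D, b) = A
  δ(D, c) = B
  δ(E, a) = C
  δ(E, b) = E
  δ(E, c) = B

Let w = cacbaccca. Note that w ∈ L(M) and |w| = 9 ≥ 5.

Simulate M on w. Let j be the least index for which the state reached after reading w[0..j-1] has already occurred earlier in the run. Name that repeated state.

Run of M on w = c a c b a c c c a:
  step 0: A  (start)
  step 1: B  (read c: A→B)
  step 2: E  (read a: B→E)
  step 3: B  (read c: E→B)   ← first repeat (B seen earlier)
  step 4: D  (read b: B→D)
  step 5: D  (read a: D→D)
  step 6: B  (read c: D→B)
  step 7: D  (read c: B→D)
  step 8: B  (read c: D→B)
  step 9: E  (read a: B→E)

The earliest repeat is at step j = 3: M is in B, which it already visited at step i = 1.

B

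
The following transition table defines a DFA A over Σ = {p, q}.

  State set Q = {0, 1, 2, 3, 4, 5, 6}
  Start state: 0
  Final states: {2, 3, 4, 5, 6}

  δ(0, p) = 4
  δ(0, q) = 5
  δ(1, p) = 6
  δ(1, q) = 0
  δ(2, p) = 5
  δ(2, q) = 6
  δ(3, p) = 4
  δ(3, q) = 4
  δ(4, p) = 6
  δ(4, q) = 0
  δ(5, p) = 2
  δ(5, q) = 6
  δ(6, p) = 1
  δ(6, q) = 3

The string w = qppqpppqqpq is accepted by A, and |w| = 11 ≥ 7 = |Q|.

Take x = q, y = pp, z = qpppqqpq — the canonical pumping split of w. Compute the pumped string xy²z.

xy^2z = q·pp·pp·qpppqqpq = qppppqpppqqpq.
Reading y = pp takes A from 5 back to 5, so after x·y·y the machine is still in 5, and z then leads to the accepting state 6. Hence qppppqpppqqpq ∈ L(A).

qppppqpppqqpq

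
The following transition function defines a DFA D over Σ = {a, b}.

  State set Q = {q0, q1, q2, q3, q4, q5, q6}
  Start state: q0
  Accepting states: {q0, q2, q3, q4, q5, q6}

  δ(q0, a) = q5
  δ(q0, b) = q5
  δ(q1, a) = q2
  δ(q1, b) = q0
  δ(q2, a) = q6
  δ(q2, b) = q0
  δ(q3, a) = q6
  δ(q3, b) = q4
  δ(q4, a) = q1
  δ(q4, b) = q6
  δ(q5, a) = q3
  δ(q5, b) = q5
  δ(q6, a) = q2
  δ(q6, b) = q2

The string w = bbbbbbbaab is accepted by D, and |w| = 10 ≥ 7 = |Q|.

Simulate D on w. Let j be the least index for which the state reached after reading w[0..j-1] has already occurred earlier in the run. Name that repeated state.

Run of D on w = b b b b b b b a a b:
  step 0: q0  (start)
  step 1: q5  (read b: q0→q5)
  step 2: q5  (read b: q5→q5)   ← first repeat (q5 seen earlier)
  step 3: q5  (read b: q5→q5)
  step 4: q5  (read b: q5→q5)
  step 5: q5  (read b: q5→q5)
  step 6: q5  (read b: q5→q5)
  step 7: q5  (read b: q5→q5)
  step 8: q3  (read a: q5→q3)
  step 9: q6  (read a: q3→q6)
  step 10: q2  (read b: q6→q2)

The earliest repeat is at step j = 2: D is in q5, which it already visited at step i = 1.
With |Q| = 7, pigeonhole forces a state repeat no later than step 7; the substring read between the first and second visits to that state can be pumped.

q5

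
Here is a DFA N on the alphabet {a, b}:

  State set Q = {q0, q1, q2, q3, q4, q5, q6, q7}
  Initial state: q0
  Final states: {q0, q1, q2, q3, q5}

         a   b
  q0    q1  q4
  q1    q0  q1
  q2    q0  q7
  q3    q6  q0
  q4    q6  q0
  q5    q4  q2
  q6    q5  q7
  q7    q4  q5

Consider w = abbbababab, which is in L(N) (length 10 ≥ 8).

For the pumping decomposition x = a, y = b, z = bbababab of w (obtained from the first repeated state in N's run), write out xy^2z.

abbbbababab

xy^2z = a·b·b·bbababab = abbbbababab.
Reading y = b takes N from q1 back to q1, so after x·y·y the machine is still in q1, and z then leads to the accepting state q0. Hence abbbbababab ∈ L(N).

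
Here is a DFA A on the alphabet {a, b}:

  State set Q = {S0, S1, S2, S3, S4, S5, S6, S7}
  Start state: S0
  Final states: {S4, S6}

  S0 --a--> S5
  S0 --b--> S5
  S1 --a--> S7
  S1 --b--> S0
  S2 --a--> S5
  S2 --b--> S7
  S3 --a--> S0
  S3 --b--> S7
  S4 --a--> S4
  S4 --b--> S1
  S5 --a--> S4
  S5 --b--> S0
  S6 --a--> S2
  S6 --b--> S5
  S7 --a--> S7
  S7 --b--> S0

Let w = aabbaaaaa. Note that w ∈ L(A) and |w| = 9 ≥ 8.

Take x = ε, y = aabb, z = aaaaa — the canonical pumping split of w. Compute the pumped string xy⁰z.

xy⁰z = xz = ε·aaaaa = aaaaa.
Reading y = aabb takes A from S0 back to S0, so after x the machine is still in S0, and z then leads to the accepting state S4. Hence aaaaa ∈ L(A).

aaaaa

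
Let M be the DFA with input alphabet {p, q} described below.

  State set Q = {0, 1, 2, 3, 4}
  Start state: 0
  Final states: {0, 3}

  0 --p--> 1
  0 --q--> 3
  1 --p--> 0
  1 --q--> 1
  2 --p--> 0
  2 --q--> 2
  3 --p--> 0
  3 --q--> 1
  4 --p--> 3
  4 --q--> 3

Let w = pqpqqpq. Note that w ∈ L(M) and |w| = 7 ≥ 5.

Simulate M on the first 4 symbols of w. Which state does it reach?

3

Run of M on the first 4 characters of w = p q p q:
  step 0: 0  (start)
  step 1: 1  (read p: 0→1)
  step 2: 1  (read q: 1→1)
  step 3: 0  (read p: 1→0)
  step 4: 3  (read q: 0→3)

After reading 4 characters, M is in state 3.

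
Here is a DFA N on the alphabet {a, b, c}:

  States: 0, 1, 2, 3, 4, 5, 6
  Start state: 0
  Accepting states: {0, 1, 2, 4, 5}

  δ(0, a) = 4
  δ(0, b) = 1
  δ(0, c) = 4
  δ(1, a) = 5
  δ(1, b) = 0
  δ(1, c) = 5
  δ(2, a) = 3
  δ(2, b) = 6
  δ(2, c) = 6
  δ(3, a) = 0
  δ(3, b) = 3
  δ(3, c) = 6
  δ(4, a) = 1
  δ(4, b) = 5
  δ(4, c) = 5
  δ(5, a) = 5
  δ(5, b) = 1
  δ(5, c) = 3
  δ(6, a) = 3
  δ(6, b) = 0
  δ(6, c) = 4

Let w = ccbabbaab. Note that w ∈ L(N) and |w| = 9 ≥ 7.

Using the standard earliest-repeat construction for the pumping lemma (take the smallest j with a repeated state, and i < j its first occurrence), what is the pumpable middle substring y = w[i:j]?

Run of N on w = c c b a b b a a b:
  step 0: 0  (start)
  step 1: 4  (read c: 0→4)
  step 2: 5  (read c: 4→5)
  step 3: 1  (read b: 5→1)
  step 4: 5  (read a: 1→5)   ← first repeat (5 seen earlier)
  step 5: 1  (read b: 5→1)
  step 6: 0  (read b: 1→0)
  step 7: 4  (read a: 0→4)
  step 8: 1  (read a: 4→1)
  step 9: 0  (read b: 1→0)

So i = 2, j = 4, giving x = w[0:2] = cc, y = w[2:4] = ba, z = w[4:9] = bbaab.
Check: |xy| = 4 ≤ 7 and |y| = 2 ≥ 1. Reading y takes N from 5 back to 5, so every xyⁱz is accepted.

ba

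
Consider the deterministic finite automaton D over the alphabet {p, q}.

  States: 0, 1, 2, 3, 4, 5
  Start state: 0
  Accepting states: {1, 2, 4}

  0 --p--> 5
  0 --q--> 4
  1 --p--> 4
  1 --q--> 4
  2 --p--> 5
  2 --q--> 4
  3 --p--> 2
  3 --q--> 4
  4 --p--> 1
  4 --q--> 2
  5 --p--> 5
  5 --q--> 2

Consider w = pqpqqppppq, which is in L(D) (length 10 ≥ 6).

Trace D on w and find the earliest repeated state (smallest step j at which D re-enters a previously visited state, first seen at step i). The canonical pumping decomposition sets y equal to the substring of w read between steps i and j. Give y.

qp

State sequence: 0 -p-> 5 -q-> 2 -p-> 5 -q-> 2 -q-> 4 -p-> 1 -p-> 4 -p-> 1 -p-> 4 -q-> 2
First repeat at step 3: 5 was already visited.

So i = 1, j = 3, giving x = w[0:1] = p, y = w[1:3] = qp, z = w[3:10] = qqppppq.
Check: |xy| = 3 ≤ 6 and |y| = 2 ≥ 1. Reading y takes D from 5 back to 5, so every xyⁱz is accepted.
The DFA has 6 states, so the proof of the pumping lemma guarantees a repeated state among the first 6+1 visited; the segment between the two visits is the pumpable y.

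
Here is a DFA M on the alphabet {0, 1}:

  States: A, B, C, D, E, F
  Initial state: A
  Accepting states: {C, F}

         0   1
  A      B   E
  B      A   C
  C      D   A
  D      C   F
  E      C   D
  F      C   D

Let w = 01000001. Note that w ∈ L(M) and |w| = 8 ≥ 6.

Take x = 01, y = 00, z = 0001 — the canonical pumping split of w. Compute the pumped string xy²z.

0100000001

xy^2z = 01·00·00·0001 = 0100000001.
Reading y = 00 takes M from C back to C, so after x·y·y the machine is still in C, and z then leads to the accepting state F. Hence 0100000001 ∈ L(M).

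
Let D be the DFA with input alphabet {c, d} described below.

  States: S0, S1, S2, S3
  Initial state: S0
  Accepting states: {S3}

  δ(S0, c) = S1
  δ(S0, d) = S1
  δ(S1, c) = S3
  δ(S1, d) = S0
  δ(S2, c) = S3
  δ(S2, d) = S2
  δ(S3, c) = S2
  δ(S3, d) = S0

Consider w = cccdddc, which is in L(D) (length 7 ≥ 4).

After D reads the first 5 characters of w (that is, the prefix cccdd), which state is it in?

Run of D on the first 5 characters of w = c c c d d:
  step 0: S0  (start)
  step 1: S1  (read c: S0→S1)
  step 2: S3  (read c: S1→S3)
  step 3: S2  (read c: S3→S2)
  step 4: S2  (read d: S2→S2)
  step 5: S2  (read d: S2→S2)

After reading 5 characters, D is in state S2.

S2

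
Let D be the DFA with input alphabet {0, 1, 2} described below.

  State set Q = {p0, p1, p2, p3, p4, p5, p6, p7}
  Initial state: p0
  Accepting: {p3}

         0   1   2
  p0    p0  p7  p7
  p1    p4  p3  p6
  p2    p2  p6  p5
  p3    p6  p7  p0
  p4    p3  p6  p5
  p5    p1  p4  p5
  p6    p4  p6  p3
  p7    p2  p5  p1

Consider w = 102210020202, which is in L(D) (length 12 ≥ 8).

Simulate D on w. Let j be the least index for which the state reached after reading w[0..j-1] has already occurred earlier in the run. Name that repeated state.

State sequence: p0 -1-> p7 -0-> p2 -2-> p5 -2-> p5 -1-> p4 -0-> p3 -0-> p6 -2-> p3 -0-> p6 -2-> p3 -0-> p6 -2-> p3
First repeat at step 4: p5 was already visited.

The earliest repeat is at step j = 4: D is in p5, which it already visited at step i = 3.
With |Q| = 8, pigeonhole forces a state repeat no later than step 8; the substring read between the first and second visits to that state can be pumped.

p5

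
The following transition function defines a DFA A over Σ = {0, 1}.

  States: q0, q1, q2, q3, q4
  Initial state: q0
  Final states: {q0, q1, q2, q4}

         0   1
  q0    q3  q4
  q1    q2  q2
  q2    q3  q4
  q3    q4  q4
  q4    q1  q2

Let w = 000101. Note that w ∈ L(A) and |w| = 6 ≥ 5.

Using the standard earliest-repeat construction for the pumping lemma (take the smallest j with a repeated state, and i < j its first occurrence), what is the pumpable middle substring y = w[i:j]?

0010

State sequence: q0 -0-> q3 -0-> q4 -0-> q1 -1-> q2 -0-> q3 -1-> q4
First repeat at step 5: q3 was already visited.

So i = 1, j = 5, giving x = w[0:1] = 0, y = w[1:5] = 0010, z = w[5:6] = 1.
Check: |xy| = 5 ≤ 5 and |y| = 4 ≥ 1. Reading y takes A from q3 back to q3, so every xyⁱz is accepted.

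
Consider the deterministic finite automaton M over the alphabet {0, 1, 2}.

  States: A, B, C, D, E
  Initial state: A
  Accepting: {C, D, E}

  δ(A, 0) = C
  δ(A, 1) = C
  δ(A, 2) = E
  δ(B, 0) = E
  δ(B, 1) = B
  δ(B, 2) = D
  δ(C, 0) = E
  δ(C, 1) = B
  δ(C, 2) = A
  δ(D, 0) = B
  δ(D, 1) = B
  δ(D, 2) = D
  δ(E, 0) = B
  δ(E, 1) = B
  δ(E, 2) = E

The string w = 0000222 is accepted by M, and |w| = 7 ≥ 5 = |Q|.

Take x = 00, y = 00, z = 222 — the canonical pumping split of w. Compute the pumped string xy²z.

xy^2z = 00·00·00·222 = 000000222.
Reading y = 00 takes M from E back to E, so after x·y·y the machine is still in E, and z then leads to the accepting state E. Hence 000000222 ∈ L(M).

000000222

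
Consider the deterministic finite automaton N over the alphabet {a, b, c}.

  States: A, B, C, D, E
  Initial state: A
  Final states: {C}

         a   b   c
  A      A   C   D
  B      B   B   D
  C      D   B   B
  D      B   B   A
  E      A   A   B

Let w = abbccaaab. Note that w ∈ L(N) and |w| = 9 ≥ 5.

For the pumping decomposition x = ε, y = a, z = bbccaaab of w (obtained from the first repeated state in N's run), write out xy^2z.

aabbccaaab

xy^2z = ε·a·a·bbccaaab = aabbccaaab.
Reading y = a takes N from A back to A, so after x·y·y the machine is still in A, and z then leads to the accepting state C. Hence aabbccaaab ∈ L(N).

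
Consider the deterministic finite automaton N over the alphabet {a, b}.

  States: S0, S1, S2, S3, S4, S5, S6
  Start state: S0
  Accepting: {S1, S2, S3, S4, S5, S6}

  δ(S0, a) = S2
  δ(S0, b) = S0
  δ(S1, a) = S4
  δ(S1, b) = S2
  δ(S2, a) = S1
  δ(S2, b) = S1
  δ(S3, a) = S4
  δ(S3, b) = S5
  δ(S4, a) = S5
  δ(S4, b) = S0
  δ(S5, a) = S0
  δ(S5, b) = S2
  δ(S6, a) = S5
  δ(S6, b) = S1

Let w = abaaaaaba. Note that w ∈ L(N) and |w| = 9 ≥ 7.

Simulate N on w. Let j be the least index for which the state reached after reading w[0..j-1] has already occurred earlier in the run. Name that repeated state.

S0

Run of N on w = a b a a a a a b a:
  step 0: S0  (start)
  step 1: S2  (read a: S0→S2)
  step 2: S1  (read b: S2→S1)
  step 3: S4  (read a: S1→S4)
  step 4: S5  (read a: S4→S5)
  step 5: S0  (read a: S5→S0)   ← first repeat (S0 seen earlier)
  step 6: S2  (read a: S0→S2)
  step 7: S1  (read a: S2→S1)
  step 8: S2  (read b: S1→S2)
  step 9: S1  (read a: S2→S1)

The earliest repeat is at step j = 5: N is in S0, which it already visited at step i = 0.
With |Q| = 7, pigeonhole forces a state repeat no later than step 7; the substring read between the first and second visits to that state can be pumped.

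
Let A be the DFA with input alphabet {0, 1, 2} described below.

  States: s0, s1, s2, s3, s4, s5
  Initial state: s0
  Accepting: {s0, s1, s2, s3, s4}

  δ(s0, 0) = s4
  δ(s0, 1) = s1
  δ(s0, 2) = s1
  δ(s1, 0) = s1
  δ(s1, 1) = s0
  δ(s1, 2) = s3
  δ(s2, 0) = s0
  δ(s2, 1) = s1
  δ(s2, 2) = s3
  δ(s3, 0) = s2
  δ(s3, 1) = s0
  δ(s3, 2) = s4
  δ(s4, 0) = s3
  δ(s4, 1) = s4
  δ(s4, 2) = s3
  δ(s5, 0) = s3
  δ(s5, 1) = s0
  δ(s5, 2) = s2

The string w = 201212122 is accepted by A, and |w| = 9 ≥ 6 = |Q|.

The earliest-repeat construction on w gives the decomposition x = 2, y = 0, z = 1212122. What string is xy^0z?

21212122

xy⁰z = xz = 2·1212122 = 21212122.
Reading y = 0 takes A from s1 back to s1, so after x the machine is still in s1, and z then leads to the accepting state s3. Hence 21212122 ∈ L(A).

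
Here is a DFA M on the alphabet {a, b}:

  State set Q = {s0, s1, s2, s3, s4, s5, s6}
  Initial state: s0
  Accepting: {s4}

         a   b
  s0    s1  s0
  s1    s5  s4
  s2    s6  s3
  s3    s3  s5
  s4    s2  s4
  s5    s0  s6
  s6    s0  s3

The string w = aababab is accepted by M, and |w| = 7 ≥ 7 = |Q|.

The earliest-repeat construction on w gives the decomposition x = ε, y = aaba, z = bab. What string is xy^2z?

aabaaababab

xy^2z = ε·aaba·aaba·bab = aabaaababab.
Reading y = aaba takes M from s0 back to s0, so after x·y·y the machine is still in s0, and z then leads to the accepting state s4. Hence aabaaababab ∈ L(M).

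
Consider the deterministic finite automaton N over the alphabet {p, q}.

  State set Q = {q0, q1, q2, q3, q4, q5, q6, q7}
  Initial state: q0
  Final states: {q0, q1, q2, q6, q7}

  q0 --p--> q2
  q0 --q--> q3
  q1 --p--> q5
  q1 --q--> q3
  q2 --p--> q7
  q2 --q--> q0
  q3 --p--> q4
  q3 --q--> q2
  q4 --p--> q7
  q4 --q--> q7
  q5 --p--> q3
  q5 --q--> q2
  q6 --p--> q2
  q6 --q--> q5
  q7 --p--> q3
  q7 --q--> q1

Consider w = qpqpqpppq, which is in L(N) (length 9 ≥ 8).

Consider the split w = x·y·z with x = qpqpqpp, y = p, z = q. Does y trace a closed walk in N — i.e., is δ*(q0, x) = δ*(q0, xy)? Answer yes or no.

no

State sequence: q0 -q-> q3 -p-> q4 -q-> q7 -p-> q3 -q-> q2 -p-> q7 -p-> q3 -p-> q4

After x (step 7): q3. After xy (step 8): q4.
They differ (q3 ≠ q4), so y is not a cycle from the state after x; this split is not the one the pumping-lemma construction produces, and pumping y need not keep the string in L(N).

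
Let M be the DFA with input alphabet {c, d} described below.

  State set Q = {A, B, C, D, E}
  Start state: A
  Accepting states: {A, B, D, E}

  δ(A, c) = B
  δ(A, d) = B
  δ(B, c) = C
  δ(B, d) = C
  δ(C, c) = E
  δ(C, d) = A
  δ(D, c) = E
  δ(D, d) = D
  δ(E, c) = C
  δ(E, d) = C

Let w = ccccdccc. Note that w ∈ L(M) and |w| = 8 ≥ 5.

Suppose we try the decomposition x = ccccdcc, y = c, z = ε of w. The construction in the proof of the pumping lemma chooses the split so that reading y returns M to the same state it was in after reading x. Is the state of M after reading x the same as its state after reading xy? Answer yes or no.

State sequence: A -c-> B -c-> C -c-> E -c-> C -d-> A -c-> B -c-> C -c-> E

After x (step 7): C. After xy (step 8): E.
They differ (C ≠ E), so y is not a cycle from the state after x; this split is not the one the pumping-lemma construction produces, and pumping y need not keep the string in L(M).

no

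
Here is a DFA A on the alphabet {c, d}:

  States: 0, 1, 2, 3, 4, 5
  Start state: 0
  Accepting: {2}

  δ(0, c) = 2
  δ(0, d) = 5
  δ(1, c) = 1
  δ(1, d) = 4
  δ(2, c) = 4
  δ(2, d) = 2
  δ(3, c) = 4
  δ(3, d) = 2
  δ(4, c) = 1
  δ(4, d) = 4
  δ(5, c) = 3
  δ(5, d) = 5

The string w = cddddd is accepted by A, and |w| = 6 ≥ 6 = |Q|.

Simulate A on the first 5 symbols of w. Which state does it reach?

2

Run of A on the first 5 characters of w = c d d d d:
  step 0: 0  (start)
  step 1: 2  (read c: 0→2)
  step 2: 2  (read d: 2→2)
  step 3: 2  (read d: 2→2)
  step 4: 2  (read d: 2→2)
  step 5: 2  (read d: 2→2)

After reading 5 characters, A is in state 2.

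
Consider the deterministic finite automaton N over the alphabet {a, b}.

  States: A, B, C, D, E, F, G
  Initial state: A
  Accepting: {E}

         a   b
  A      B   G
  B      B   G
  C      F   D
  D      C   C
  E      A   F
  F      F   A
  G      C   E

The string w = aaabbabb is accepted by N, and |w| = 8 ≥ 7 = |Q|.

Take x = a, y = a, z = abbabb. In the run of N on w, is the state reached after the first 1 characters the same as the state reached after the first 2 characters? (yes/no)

yes

Run of N on the first 2 characters of w = a a:
  step 0: A  (start)
  step 1: B  (read a: A→B)
  step 2: B  (read a: B→B)

After x (step 1): B. After xy (step 2): B.
They match, so y = a drives N around a cycle from B back to itself; pumping y any number of times keeps N in B before reading z, and xyⁱz ∈ L(N) for every i ≥ 0.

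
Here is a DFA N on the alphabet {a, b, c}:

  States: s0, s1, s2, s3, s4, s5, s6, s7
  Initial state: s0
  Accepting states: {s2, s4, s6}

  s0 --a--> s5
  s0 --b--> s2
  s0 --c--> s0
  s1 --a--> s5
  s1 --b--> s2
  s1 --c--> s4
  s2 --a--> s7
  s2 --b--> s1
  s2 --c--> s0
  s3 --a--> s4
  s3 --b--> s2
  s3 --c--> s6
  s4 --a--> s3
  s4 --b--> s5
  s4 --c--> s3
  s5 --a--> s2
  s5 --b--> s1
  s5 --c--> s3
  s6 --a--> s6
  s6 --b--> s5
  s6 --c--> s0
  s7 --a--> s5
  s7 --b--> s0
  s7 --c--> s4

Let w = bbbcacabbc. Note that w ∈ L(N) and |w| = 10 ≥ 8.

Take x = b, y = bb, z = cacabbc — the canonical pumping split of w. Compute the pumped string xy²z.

xy^2z = b·bb·bb·cacabbc = bbbbbcacabbc.
Reading y = bb takes N from s2 back to s2, so after x·y·y the machine is still in s2, and z then leads to the accepting state s4. Hence bbbbbcacabbc ∈ L(N).

bbbbbcacabbc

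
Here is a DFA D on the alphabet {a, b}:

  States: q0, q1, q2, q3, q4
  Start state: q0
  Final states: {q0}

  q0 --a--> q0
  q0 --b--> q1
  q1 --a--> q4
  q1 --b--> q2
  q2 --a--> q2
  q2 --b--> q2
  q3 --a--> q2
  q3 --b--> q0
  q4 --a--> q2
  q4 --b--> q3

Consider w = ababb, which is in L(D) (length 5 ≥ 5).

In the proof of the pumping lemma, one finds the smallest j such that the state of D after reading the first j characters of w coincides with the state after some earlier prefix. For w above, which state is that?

State sequence: q0 -a-> q0 -b-> q1 -a-> q4 -b-> q3 -b-> q0
First repeat at step 1: q0 was already visited.

The earliest repeat is at step j = 1: D is in q0, which it already visited at step i = 0.

q0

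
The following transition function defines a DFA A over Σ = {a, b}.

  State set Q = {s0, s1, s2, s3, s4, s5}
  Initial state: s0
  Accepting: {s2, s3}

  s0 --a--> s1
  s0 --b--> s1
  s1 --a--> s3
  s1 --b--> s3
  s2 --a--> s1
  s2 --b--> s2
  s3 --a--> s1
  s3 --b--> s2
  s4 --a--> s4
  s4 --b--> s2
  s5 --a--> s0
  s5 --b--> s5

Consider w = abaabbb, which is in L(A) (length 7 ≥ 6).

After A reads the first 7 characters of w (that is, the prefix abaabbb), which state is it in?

State sequence: s0 -a-> s1 -b-> s3 -a-> s1 -a-> s3 -b-> s2 -b-> s2 -b-> s2

After reading 7 characters, A is in state s2.

s2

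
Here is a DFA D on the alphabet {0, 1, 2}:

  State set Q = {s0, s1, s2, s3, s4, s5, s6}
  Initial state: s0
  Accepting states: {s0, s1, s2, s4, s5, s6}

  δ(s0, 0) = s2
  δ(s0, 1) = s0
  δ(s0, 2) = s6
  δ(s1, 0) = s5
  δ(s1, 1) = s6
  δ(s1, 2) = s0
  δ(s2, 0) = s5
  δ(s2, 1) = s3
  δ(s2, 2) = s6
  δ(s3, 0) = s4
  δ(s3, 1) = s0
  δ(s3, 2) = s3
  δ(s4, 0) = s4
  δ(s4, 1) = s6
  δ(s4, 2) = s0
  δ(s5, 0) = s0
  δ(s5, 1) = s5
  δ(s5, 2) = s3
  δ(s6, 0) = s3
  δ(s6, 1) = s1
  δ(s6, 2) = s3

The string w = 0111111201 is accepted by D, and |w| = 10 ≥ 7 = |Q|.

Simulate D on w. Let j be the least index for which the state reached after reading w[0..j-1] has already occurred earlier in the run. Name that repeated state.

s0

State sequence: s0 -0-> s2 -1-> s3 -1-> s0 -1-> s0 -1-> s0 -1-> s0 -1-> s0 -2-> s6 -0-> s3 -1-> s0
First repeat at step 3: s0 was already visited.

The earliest repeat is at step j = 3: D is in s0, which it already visited at step i = 0.
Pumping length from the standard proof: p = 7 (the number of states). The repeated state found above gives |xy| = j ≤ 7 and |y| = j − i ≥ 1.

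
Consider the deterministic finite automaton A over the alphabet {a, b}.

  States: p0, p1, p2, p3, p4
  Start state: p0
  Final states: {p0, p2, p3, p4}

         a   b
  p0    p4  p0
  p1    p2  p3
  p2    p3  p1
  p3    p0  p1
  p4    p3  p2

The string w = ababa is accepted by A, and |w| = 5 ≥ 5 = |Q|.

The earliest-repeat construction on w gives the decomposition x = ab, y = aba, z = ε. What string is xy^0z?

xy⁰z = xz = ab·ε = ab.
Reading y = aba takes A from p2 back to p2, so after x the machine is still in p2, and z then leads to the accepting state p2. Hence ab ∈ L(A).

ab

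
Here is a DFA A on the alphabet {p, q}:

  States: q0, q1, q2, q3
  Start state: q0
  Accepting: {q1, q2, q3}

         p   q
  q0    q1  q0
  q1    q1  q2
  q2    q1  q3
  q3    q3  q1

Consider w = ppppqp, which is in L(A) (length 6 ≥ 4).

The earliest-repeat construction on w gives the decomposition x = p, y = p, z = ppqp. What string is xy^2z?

xy^2z = p·p·p·ppqp = pppppqp.
Reading y = p takes A from q1 back to q1, so after x·y·y the machine is still in q1, and z then leads to the accepting state q1. Hence pppppqp ∈ L(A).

pppppqp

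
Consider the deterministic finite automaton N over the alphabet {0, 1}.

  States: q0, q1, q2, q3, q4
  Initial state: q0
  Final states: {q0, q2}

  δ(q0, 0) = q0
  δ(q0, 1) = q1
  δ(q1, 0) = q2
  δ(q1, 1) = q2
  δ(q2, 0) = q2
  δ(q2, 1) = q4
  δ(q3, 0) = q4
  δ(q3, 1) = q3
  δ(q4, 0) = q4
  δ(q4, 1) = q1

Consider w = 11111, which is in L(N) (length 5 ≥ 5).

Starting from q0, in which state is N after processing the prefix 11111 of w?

q2

State sequence: q0 -1-> q1 -1-> q2 -1-> q4 -1-> q1 -1-> q2

After reading 5 characters, N is in state q2.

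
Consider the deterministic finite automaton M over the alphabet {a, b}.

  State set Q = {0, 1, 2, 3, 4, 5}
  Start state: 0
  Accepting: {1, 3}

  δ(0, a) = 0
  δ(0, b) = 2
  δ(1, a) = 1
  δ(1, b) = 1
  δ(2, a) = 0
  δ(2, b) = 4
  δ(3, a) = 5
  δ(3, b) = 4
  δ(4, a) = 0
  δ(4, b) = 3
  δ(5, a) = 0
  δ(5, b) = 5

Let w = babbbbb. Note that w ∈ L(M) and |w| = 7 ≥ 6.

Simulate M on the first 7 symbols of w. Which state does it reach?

3

Run of M on the first 7 characters of w = b a b b b b b:
  step 0: 0  (start)
  step 1: 2  (read b: 0→2)
  step 2: 0  (read a: 2→0)
  step 3: 2  (read b: 0→2)
  step 4: 4  (read b: 2→4)
  step 5: 3  (read b: 4→3)
  step 6: 4  (read b: 3→4)
  step 7: 3  (read b: 4→3)

After reading 7 characters, M is in state 3.
(This kind of state-tracing is the core of the pumping-lemma construction: with 6 states, pigeonhole forces a repeat within the first 6 steps.)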